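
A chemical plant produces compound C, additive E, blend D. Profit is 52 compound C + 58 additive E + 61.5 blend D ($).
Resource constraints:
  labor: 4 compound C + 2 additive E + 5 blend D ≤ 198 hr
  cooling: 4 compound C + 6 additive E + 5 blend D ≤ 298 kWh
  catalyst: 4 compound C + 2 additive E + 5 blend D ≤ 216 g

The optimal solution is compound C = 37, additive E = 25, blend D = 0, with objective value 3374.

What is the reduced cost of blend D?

Binding: labor and cooling. Non-binding: catalyst (18 unused).
Slack constraints have shadow price 0 (complementary slackness).
From A_Bᵀ y = c: 4·y_labor + 4·y_cooling = 52; 2·y_labor + 6·y_cooling = 58.
This yields shadow prices y_labor = 5, y_cooling = 8.
Reduced cost of blend D: c₃ − yᵀa₃ = 61.5 − (5·5 + 8·5) = 61.5 − 65 = -3.5.

-3.5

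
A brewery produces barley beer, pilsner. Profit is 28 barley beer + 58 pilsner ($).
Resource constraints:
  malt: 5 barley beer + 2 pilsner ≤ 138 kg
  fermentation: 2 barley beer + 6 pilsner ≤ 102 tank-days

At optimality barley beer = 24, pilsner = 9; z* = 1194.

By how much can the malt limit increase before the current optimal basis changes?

117

Binding constraints: malt, fermentation. The basis is B = [[5,2],[2,6]] with det 26.
Per unit increase in malt, x* moves by d = (0.2308, -0.0769).
The basis stays optimal until pilsner reaches 0; allowable increase = 117 kg.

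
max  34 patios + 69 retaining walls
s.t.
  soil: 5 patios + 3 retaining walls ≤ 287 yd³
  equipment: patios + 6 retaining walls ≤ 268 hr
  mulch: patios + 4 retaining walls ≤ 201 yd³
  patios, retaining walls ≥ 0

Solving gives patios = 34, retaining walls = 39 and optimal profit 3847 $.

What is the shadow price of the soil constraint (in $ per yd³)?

Binding: soil and equipment. Non-binding: mulch (11 unused).
By complementary slackness, y = 0 for the non-binding constraint.
Dual feasibility on the basic columns requires 5·y_soil + 1·y_equipment = 34, 3·y_soil + 6·y_equipment = 69.
→ y_soil = 5 and y_equipment = 9.
Shadow price of soil = 5.

5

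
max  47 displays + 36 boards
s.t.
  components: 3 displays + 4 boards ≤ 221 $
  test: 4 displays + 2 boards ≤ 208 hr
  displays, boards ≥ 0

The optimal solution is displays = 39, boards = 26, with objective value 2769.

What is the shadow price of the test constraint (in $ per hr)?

8

Both components and test are binding at x*.
The binding rows give the dual system: 3·y_components + 4·y_test = 47 and 4·y_components + 2·y_test = 36.
→ y_components = 5 and y_test = 8.
Shadow price of test = 8.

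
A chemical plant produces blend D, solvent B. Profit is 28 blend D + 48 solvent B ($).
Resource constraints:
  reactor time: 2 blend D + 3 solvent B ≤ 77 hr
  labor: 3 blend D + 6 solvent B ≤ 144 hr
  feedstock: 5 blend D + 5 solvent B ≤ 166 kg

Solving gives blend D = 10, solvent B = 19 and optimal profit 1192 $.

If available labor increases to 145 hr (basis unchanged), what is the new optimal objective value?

1196

At the optimum: reactor time uses 77 of 77 (binding); labor uses 144 of 144 (binding); feedstock uses 145 of 166 (slack = 21).
Since feedstock is not tight, its dual is 0.
The binding rows give the dual system: 2·y_reactor time + 3·y_labor = 28 and 3·y_reactor time + 6·y_labor = 48.
Solving: y_reactor time = 8, y_labor = 4.
Δz = y_labor·Δb = 4 × (1) = 4, so new z* = 1192 + 4 = 1196.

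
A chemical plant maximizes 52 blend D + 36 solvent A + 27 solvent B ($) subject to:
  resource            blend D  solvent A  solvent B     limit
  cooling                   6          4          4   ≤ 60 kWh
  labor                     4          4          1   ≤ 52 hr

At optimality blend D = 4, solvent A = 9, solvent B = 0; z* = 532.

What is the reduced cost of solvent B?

-6

At the optimum: cooling uses 60 of 60 (binding); labor uses 52 of 52 (binding).
Dual feasibility on the basic columns requires 6·y_cooling + 4·y_labor = 52, 4·y_cooling + 4·y_labor = 36.
→ y_cooling = 8 and y_labor = 1.
Reduced cost of solvent B: c₃ − yᵀa₃ = 27 − (8·4 + 1·1) = 27 − 33 = -6.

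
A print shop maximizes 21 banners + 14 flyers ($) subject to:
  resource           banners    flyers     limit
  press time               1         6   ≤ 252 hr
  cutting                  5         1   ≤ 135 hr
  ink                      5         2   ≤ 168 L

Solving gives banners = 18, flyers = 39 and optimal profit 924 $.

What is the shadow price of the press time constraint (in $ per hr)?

1

Binding: press time and ink. Non-binding: cutting (6 unused).
Slack constraints have shadow price 0 (complementary slackness).
The binding rows give the dual system: 1·y_press time + 5·y_ink = 21 and 6·y_press time + 2·y_ink = 14.
Solving: y_press time = 1, y_ink = 4.
Shadow price of press time = 1.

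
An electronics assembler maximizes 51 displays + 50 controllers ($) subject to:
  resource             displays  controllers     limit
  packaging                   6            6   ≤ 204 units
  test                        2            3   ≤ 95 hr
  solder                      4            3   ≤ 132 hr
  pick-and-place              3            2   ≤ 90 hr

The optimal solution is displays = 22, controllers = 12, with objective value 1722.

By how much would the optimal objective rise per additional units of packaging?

8

Check each constraint at x*: packaging 204/204 (tight); test 80/95 (slack 15); solder 124/132 (slack 8); pick-and-place 90/90 (tight).
Slack constraints have shadow price 0 (complementary slackness).
Dual feasibility on the basic columns requires 6·y_packaging + 3·y_pick-and-place = 51, 6·y_packaging + 2·y_pick-and-place = 50.
Solving: y_packaging = 8, y_pick-and-place = 1.
Shadow price of packaging = 8.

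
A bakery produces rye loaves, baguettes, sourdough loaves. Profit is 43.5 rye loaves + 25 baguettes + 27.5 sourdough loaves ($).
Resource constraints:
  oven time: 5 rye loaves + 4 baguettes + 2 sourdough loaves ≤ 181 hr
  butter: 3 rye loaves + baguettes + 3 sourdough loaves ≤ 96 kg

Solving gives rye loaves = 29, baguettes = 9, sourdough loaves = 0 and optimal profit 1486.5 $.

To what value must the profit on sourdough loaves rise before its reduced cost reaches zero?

30

Both oven time and butter are binding at x*.
From A_Bᵀ y = c: 5·y_oven time + 3·y_butter = 43.5; 4·y_oven time + 1·y_butter = 25.
This yields shadow prices y_oven time = 4.5, y_butter = 7.
sourdough loaves enters the basis when its profit ≥ yᵀa₃ = 4.5·2 + 7·3 = 30.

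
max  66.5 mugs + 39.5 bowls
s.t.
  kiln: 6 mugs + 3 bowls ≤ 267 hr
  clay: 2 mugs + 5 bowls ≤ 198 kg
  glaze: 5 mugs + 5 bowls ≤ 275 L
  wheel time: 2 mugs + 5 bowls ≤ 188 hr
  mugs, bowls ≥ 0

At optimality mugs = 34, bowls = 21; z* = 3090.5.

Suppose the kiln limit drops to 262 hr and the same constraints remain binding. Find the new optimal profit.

3045.5

At the optimum: kiln uses 267 of 267 (binding); clay uses 173 of 198 (slack = 25); glaze uses 275 of 275 (binding); wheel time uses 173 of 188 (slack = 15).
Slack constraints have shadow price 0 (complementary slackness).
Dual feasibility on the basic columns requires 6·y_kiln + 5·y_glaze = 66.5, 3·y_kiln + 5·y_glaze = 39.5.
This yields shadow prices y_kiln = 9, y_glaze = 2.5.
Δz = y_kiln·Δb = 9 × (-5) = -45, so new z* = 3090.5 − 45 = 3045.5.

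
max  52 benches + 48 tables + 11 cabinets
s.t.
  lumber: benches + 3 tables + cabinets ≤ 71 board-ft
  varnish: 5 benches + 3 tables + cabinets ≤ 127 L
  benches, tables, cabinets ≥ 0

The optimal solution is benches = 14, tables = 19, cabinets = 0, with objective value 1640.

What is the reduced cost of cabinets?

-5

Both lumber and varnish are binding at x*.
Dual feasibility on the basic columns requires 1·y_lumber + 5·y_varnish = 52, 3·y_lumber + 3·y_varnish = 48.
This yields shadow prices y_lumber = 7, y_varnish = 9.
Reduced cost of cabinets: c₃ − yᵀa₃ = 11 − (7·1 + 9·1) = 11 − 16 = -5.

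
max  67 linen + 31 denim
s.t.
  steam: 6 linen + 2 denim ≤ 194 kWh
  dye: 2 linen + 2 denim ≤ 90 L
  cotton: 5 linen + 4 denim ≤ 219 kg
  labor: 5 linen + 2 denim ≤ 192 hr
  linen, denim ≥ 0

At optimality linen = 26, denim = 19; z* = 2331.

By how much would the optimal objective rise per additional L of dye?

6.5

At the optimum: steam uses 194 of 194 (binding); dye uses 90 of 90 (binding); cotton uses 206 of 219 (slack = 13); labor uses 168 of 192 (slack = 24).
Since cotton, labor are not tight, their duals are 0.
Dual feasibility on the basic columns requires 6·y_steam + 2·y_dye = 67, 2·y_steam + 2·y_dye = 31.
This yields shadow prices y_steam = 9, y_dye = 6.5.
Shadow price of dye = 6.5.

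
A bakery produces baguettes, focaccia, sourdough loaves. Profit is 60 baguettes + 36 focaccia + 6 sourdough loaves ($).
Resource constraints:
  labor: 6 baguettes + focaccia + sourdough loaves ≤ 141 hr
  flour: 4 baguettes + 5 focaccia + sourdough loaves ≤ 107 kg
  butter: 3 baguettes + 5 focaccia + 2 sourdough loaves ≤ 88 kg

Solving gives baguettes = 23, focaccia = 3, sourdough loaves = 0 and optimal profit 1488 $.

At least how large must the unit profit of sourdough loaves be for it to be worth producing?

12

At the optimum: labor uses 141 of 141 (binding); flour uses 107 of 107 (binding); butter uses 84 of 88 (slack = 4).
By complementary slackness, y = 0 for the non-binding constraint.
From A_Bᵀ y = c: 6·y_labor + 4·y_flour = 60; 1·y_labor + 5·y_flour = 36.
→ y_labor = 6 and y_flour = 6.
sourdough loaves enters the basis when its profit ≥ yᵀa₃ = 6·1 + 6·1 = 12.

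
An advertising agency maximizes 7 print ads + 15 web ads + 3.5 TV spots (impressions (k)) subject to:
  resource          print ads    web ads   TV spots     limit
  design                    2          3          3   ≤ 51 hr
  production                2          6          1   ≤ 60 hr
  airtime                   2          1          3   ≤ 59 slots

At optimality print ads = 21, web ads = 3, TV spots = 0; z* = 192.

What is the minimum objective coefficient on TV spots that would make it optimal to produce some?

7.5

Check each constraint at x*: design 51/51 (tight); production 60/60 (tight); airtime 45/59 (slack 14).
By complementary slackness, y = 0 for the non-binding constraint.
From A_Bᵀ y = c: 2·y_design + 2·y_production = 7; 3·y_design + 6·y_production = 15.
Solving: y_design = 2, y_production = 1.5.
TV spots enters the basis when its profit ≥ yᵀa₃ = 2·3 + 1.5·1 = 7.5.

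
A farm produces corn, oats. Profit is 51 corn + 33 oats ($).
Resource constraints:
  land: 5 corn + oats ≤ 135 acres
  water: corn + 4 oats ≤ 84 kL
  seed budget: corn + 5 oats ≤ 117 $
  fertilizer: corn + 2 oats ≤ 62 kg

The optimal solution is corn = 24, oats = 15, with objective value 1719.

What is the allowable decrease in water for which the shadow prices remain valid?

57

Binding constraints: land, water. The basis is B = [[5,1],[1,4]] with det 19.
Per unit decrease in water, x* moves by d = (0.0526, -0.2632).
The basis stays optimal until oats reaches 0; allowable decrease = 57 kL.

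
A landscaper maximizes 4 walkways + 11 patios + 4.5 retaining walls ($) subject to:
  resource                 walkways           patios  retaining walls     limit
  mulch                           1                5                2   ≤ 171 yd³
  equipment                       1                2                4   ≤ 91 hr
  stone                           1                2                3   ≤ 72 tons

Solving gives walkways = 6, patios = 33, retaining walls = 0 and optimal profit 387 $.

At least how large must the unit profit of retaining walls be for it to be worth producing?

11

Binding: mulch and stone. Non-binding: equipment (19 unused).
Since equipment is not tight, its dual is 0.
From A_Bᵀ y = c: 1·y_mulch + 1·y_stone = 4; 5·y_mulch + 2·y_stone = 11.
→ y_mulch = 1 and y_stone = 3.
retaining walls enters the basis when its profit ≥ yᵀa₃ = 1·2 + 3·3 = 11.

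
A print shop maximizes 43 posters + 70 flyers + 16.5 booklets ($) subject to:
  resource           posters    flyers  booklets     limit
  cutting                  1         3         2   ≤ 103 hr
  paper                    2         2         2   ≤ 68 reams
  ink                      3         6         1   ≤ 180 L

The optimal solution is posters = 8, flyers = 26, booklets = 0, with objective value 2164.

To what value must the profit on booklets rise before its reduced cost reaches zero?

25

Binding: paper and ink. Non-binding: cutting (17 unused).
By complementary slackness, y = 0 for the non-binding constraint.
From A_Bᵀ y = c: 2·y_paper + 3·y_ink = 43; 2·y_paper + 6·y_ink = 70.
Solving: y_paper = 8, y_ink = 9.
booklets enters the basis when its profit ≥ yᵀa₃ = 8·2 + 9·1 = 25.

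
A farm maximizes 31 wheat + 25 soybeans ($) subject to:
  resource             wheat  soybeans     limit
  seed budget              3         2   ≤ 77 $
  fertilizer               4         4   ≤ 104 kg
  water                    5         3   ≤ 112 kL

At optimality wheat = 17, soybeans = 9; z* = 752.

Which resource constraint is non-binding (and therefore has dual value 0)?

seed budget: 69/77 (slack 8)
fertilizer: 104/104 (binding)
water: 112/112 (binding)
By complementary slackness, a constraint with positive slack has shadow price 0 → seed budget.

seed budget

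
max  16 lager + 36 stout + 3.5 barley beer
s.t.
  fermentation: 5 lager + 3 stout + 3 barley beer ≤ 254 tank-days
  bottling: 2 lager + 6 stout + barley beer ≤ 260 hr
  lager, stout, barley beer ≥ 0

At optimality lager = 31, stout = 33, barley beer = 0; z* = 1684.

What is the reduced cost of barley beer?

-5

Both fermentation and bottling are binding at x*.
From A_Bᵀ y = c: 5·y_fermentation + 2·y_bottling = 16; 3·y_fermentation + 6·y_bottling = 36.
→ y_fermentation = 1 and y_bottling = 5.5.
Reduced cost of barley beer: c₃ − yᵀa₃ = 3.5 − (1·3 + 5.5·1) = 3.5 − 8.5 = -5.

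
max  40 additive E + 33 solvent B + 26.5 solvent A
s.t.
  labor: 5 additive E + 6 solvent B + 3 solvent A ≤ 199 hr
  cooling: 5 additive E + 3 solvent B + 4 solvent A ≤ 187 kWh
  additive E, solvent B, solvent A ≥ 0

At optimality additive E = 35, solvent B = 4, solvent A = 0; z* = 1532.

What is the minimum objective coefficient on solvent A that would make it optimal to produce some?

29

At the optimum: labor uses 199 of 199 (binding); cooling uses 187 of 187 (binding).
The binding rows give the dual system: 5·y_labor + 5·y_cooling = 40 and 6·y_labor + 3·y_cooling = 33.
→ y_labor = 3 and y_cooling = 5.
solvent A enters the basis when its profit ≥ yᵀa₃ = 3·3 + 5·4 = 29.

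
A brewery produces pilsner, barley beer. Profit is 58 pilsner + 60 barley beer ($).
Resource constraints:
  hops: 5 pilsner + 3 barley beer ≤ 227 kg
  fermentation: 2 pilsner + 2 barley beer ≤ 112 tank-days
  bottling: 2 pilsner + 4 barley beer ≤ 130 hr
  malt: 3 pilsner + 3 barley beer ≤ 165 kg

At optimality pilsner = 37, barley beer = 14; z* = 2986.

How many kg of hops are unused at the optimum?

hops used = 5·37 + 3·14 = 227; slack = 227 − 227 = 0.

0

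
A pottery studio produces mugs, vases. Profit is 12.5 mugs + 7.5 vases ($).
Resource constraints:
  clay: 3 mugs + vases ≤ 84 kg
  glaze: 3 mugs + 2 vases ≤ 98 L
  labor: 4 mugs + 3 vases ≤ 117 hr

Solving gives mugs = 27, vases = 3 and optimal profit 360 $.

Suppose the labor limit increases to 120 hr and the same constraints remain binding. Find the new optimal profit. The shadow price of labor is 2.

366

Δb = 3, so new z* = 360 + (2)·(3) = 360 + 6 = 366.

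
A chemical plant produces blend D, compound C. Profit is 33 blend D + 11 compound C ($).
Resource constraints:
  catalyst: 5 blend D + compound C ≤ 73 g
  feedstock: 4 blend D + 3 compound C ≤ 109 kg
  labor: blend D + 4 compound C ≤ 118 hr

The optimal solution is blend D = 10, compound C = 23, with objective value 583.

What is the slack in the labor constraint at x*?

16

labor used = 1·10 + 4·23 = 102; slack = 118 − 102 = 16.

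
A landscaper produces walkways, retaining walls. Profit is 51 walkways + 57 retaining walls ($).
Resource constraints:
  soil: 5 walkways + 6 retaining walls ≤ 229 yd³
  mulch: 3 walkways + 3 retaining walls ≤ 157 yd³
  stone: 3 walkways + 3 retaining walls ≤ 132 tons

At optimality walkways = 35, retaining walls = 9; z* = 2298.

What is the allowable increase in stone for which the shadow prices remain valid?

Binding constraints: soil, stone. The basis is B = [[5,6],[3,3]] with det -3.
Per unit increase in stone, x* moves by d = (2, -1.6667).
The basis stays optimal until retaining walls reaches 0; allowable increase = 5.4 tons.

5.4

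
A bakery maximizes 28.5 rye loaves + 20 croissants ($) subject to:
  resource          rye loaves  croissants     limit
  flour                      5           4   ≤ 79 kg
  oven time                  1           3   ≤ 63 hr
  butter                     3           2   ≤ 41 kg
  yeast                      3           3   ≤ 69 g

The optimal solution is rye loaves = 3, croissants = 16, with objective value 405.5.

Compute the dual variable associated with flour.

1.5

At the optimum: flour uses 79 of 79 (binding); oven time uses 51 of 63 (slack = 12); butter uses 41 of 41 (binding); yeast uses 57 of 69 (slack = 12).
Slack constraints have shadow price 0 (complementary slackness).
The binding rows give the dual system: 5·y_flour + 3·y_butter = 28.5 and 4·y_flour + 2·y_butter = 20.
Solving: y_flour = 1.5, y_butter = 7.
Shadow price of flour = 1.5.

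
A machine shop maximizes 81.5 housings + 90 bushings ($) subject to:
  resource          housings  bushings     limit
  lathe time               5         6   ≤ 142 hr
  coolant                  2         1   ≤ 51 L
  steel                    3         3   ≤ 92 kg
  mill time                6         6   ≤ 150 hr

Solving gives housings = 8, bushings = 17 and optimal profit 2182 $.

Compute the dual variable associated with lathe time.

Check each constraint at x*: lathe time 142/142 (tight); coolant 33/51 (slack 18); steel 75/92 (slack 17); mill time 150/150 (tight).
By complementary slackness, y = 0 for the non-binding constraints.
Dual feasibility on the basic columns requires 5·y_lathe time + 6·y_mill time = 81.5, 6·y_lathe time + 6·y_mill time = 90.
Solving: y_lathe time = 8.5, y_mill time = 6.5.
Shadow price of lathe time = 8.5.

8.5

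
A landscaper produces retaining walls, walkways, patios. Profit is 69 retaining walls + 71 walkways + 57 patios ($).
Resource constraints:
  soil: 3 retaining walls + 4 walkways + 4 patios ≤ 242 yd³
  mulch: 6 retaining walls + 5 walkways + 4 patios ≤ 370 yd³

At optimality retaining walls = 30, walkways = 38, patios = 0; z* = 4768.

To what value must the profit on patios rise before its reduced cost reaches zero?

Check each constraint at x*: soil 242/242 (tight); mulch 370/370 (tight).
The binding rows give the dual system: 3·y_soil + 6·y_mulch = 69 and 4·y_soil + 5·y_mulch = 71.
Solving: y_soil = 9, y_mulch = 7.
patios enters the basis when its profit ≥ yᵀa₃ = 9·4 + 7·4 = 64.

64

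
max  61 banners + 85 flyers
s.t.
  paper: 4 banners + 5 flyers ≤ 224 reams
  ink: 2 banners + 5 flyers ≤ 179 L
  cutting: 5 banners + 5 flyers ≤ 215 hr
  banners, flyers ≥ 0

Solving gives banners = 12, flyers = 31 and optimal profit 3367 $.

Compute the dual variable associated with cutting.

At the optimum: paper uses 203 of 224 (slack = 21); ink uses 179 of 179 (binding); cutting uses 215 of 215 (binding).
Slack constraints have shadow price 0 (complementary slackness).
Dual feasibility on the basic columns requires 2·y_ink + 5·y_cutting = 61, 5·y_ink + 5·y_cutting = 85.
→ y_ink = 8 and y_cutting = 9.
Shadow price of cutting = 9.

9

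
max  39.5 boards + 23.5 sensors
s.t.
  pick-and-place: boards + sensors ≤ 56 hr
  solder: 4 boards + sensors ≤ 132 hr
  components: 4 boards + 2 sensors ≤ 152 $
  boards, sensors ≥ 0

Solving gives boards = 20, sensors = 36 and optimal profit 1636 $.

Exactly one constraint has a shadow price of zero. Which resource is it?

solder

pick-and-place: 56/56 (binding)
solder: 116/132 (slack 16)
components: 152/152 (binding)
By complementary slackness, a constraint with positive slack has shadow price 0 → solder.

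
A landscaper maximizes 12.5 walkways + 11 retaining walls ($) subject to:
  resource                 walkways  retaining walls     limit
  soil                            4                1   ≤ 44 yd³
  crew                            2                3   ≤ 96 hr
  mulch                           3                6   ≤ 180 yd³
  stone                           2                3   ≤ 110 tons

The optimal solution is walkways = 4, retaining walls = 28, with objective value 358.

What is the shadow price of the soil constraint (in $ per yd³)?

2

At the optimum: soil uses 44 of 44 (binding); crew uses 92 of 96 (slack = 4); mulch uses 180 of 180 (binding); stone uses 92 of 110 (slack = 18).
By complementary slackness, y = 0 for the non-binding constraints.
From A_Bᵀ y = c: 4·y_soil + 3·y_mulch = 12.5; 1·y_soil + 6·y_mulch = 11.
Solving: y_soil = 2, y_mulch = 1.5.
Shadow price of soil = 2.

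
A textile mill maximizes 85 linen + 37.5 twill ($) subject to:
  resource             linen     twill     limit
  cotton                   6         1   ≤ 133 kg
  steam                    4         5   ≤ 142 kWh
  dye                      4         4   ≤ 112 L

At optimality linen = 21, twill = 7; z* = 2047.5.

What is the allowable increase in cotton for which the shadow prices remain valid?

Binding constraints: cotton, dye. The basis is B = [[6,1],[4,4]] with det 20.
Per unit increase in cotton, x* moves by d = (0.2, -0.2).
The basis stays optimal until twill reaches 0; allowable increase = 35 kg.

35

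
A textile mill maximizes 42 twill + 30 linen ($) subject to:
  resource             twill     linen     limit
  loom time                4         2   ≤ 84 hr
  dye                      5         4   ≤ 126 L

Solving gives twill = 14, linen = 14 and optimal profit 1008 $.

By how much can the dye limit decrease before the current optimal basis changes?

21

Binding constraints: loom time, dye. The basis is B = [[4,2],[5,4]] with det 6.
Per unit decrease in dye, x* moves by d = (0.3333, -0.6667).
The basis stays optimal until linen reaches 0; allowable decrease = 21 L.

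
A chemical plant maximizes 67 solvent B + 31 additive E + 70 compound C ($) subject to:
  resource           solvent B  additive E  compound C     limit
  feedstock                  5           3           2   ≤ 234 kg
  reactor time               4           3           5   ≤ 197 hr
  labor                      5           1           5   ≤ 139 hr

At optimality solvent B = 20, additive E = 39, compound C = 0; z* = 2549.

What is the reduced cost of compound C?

-5

Check each constraint at x*: feedstock 217/234 (slack 17); reactor time 197/197 (tight); labor 139/139 (tight).
Since feedstock is not tight, its dual is 0.
The binding rows give the dual system: 4·y_reactor time + 5·y_labor = 67 and 3·y_reactor time + 1·y_labor = 31.
Solving: y_reactor time = 8, y_labor = 7.
Reduced cost of compound C: c₃ − yᵀa₃ = 70 − (8·5 + 7·5) = 70 − 75 = -5.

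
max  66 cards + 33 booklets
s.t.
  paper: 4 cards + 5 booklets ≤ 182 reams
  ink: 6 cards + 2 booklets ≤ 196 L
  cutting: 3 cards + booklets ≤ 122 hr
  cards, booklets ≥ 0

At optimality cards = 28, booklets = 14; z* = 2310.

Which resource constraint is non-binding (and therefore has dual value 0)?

cutting

paper: 182/182 (binding)
ink: 196/196 (binding)
cutting: 98/122 (slack 24)
By complementary slackness, a constraint with positive slack has shadow price 0 → cutting.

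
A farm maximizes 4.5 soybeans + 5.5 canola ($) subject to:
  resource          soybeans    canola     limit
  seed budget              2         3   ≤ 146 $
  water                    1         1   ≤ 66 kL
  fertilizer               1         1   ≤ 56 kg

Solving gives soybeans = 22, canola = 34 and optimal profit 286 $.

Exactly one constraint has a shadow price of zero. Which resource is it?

seed budget: 146/146 (binding)
water: 56/66 (slack 10)
fertilizer: 56/56 (binding)
By complementary slackness, a constraint with positive slack has shadow price 0 → water.

water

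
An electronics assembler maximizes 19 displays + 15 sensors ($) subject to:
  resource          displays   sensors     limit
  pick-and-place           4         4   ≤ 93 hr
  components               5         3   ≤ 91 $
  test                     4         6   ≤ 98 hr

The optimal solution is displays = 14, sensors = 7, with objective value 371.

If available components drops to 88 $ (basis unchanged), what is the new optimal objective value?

Check each constraint at x*: pick-and-place 84/93 (slack 9); components 91/91 (tight); test 98/98 (tight).
Slack constraints have shadow price 0 (complementary slackness).
The binding rows give the dual system: 5·y_components + 4·y_test = 19 and 3·y_components + 6·y_test = 15.
→ y_components = 3 and y_test = 1.
Δz = y_components·Δb = 3 × (-3) = -9, so new z* = 371 − 9 = 362.

362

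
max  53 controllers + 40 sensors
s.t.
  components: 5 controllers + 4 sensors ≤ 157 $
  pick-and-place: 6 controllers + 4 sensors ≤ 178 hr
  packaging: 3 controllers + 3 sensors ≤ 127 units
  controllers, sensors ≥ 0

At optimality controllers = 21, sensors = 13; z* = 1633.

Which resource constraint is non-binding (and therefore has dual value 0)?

packaging

components: 157/157 (binding)
pick-and-place: 178/178 (binding)
packaging: 102/127 (slack 25)
By complementary slackness, a constraint with positive slack has shadow price 0 → packaging.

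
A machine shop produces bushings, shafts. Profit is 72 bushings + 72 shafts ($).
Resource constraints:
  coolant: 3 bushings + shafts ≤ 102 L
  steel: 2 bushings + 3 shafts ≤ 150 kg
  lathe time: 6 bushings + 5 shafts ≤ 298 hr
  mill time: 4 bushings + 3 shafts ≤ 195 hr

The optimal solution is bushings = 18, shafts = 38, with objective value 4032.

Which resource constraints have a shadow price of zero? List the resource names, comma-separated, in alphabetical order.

coolant, mill time

coolant: 92/102 (slack 10)
steel: 150/150 (binding)
lathe time: 298/298 (binding)
mill time: 186/195 (slack 9)
By complementary slackness, a constraint with positive slack has shadow price 0 → coolant, mill time.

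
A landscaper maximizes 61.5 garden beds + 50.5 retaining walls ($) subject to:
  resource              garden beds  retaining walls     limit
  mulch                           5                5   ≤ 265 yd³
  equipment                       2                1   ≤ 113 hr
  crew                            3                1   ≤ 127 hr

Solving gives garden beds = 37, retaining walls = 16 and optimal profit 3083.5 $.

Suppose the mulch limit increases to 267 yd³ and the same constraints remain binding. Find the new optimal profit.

Binding: mulch and crew. Non-binding: equipment (23 unused).
Slack constraints have shadow price 0 (complementary slackness).
Dual feasibility on the basic columns requires 5·y_mulch + 3·y_crew = 61.5, 5·y_mulch + 1·y_crew = 50.5.
→ y_mulch = 9 and y_crew = 5.5.
Δz = y_mulch·Δb = 9 × (2) = 18, so new z* = 3083.5 + 18 = 3101.5.

3101.5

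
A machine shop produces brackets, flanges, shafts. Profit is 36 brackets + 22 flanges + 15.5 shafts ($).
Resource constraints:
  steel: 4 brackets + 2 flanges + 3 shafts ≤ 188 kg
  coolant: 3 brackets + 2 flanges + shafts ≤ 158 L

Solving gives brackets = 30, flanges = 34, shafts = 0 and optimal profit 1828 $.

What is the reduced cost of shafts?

-1.5

Both steel and coolant are binding at x*.
From A_Bᵀ y = c: 4·y_steel + 3·y_coolant = 36; 2·y_steel + 2·y_coolant = 22.
Solving: y_steel = 3, y_coolant = 8.
Reduced cost of shafts: c₃ − yᵀa₃ = 15.5 − (3·3 + 8·1) = 15.5 − 17 = -1.5.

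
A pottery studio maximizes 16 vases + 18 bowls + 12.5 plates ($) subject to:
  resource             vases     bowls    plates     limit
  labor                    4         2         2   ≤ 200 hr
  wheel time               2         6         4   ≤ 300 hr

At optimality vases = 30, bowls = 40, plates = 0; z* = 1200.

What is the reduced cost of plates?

-1.5

Check each constraint at x*: labor 200/200 (tight); wheel time 300/300 (tight).
The binding rows give the dual system: 4·y_labor + 2·y_wheel time = 16 and 2·y_labor + 6·y_wheel time = 18.
Solving: y_labor = 3, y_wheel time = 2.
Reduced cost of plates: c₃ − yᵀa₃ = 12.5 − (3·2 + 2·4) = 12.5 − 14 = -1.5.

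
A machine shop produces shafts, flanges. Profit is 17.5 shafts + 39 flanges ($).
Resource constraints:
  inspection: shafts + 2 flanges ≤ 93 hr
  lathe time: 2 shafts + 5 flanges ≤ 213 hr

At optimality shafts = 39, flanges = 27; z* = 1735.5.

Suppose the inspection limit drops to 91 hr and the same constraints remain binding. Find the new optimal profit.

Both inspection and lathe time are binding at x*.
From A_Bᵀ y = c: 1·y_inspection + 2·y_lathe time = 17.5; 2·y_inspection + 5·y_lathe time = 39.
This yields shadow prices y_inspection = 9.5, y_lathe time = 4.
Δz = y_inspection·Δb = 9.5 × (-2) = -19, so new z* = 1735.5 − 19 = 1716.5.

1716.5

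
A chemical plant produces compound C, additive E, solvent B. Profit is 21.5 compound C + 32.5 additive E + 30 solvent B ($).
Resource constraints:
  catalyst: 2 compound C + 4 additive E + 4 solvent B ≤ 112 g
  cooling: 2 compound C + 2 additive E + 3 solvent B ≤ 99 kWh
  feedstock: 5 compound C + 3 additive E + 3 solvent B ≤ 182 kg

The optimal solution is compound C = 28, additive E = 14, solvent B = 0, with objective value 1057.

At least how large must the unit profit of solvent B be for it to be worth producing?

32.5

Check each constraint at x*: catalyst 112/112 (tight); cooling 84/99 (slack 15); feedstock 182/182 (tight).
By complementary slackness, y = 0 for the non-binding constraint.
The binding rows give the dual system: 2·y_catalyst + 5·y_feedstock = 21.5 and 4·y_catalyst + 3·y_feedstock = 32.5.
Solving: y_catalyst = 7, y_feedstock = 1.5.
solvent B enters the basis when its profit ≥ yᵀa₃ = 7·4 + 1.5·3 = 32.5.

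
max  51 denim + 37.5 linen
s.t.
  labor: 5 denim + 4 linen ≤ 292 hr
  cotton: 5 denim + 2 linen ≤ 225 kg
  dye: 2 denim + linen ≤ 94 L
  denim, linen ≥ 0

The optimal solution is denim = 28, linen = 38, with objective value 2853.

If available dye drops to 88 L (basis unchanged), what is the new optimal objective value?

2820

At the optimum: labor uses 292 of 292 (binding); cotton uses 216 of 225 (slack = 9); dye uses 94 of 94 (binding).
By complementary slackness, y = 0 for the non-binding constraint.
The binding rows give the dual system: 5·y_labor + 2·y_dye = 51 and 4·y_labor + 1·y_dye = 37.5.
This yields shadow prices y_labor = 8, y_dye = 5.5.
Δz = y_dye·Δb = 5.5 × (-6) = -33, so new z* = 2853 − 33 = 2820.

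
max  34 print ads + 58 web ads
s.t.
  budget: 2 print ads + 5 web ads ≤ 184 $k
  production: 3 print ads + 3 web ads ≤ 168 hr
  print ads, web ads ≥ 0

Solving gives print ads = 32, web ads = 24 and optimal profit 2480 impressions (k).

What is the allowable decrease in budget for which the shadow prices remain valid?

72

Binding constraints: budget, production. The basis is B = [[2,5],[3,3]] with det -9.
Per unit decrease in budget, x* moves by d = (0.3333, -0.3333).
The basis stays optimal until web ads reaches 0; allowable decrease = 72 $k.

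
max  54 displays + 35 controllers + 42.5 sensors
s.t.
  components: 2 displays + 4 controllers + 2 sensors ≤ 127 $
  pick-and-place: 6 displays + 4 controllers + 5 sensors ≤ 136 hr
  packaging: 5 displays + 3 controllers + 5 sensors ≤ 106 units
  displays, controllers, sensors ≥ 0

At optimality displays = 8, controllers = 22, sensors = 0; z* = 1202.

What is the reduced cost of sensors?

Binding: pick-and-place and packaging. Non-binding: components (23 unused).
By complementary slackness, y = 0 for the non-binding constraint.
From A_Bᵀ y = c: 6·y_pick-and-place + 5·y_packaging = 54; 4·y_pick-and-place + 3·y_packaging = 35.
Solving: y_pick-and-place = 6.5, y_packaging = 3.
Reduced cost of sensors: c₃ − yᵀa₃ = 42.5 − (6.5·5 + 3·5) = 42.5 − 47.5 = -5.

-5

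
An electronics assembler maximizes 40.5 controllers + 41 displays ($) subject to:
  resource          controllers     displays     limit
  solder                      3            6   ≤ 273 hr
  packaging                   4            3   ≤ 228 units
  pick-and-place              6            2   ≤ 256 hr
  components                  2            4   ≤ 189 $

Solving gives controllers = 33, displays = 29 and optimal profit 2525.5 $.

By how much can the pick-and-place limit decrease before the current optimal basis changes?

Binding constraints: solder, pick-and-place. The basis is B = [[3,6],[6,2]] with det -30.
Per unit decrease in pick-and-place, x* moves by d = (-0.2, 0.1).
The basis stays optimal until controllers reaches 0; allowable decrease = 165 hr.

165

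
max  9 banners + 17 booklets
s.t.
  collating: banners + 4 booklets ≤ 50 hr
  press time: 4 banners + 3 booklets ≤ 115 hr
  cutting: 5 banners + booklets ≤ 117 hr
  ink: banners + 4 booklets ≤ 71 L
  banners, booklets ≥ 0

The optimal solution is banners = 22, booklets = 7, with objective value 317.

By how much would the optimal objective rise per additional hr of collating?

4

Binding: collating and cutting. Non-binding: press time (6 unused), ink (21 unused).
Slack constraints have shadow price 0 (complementary slackness).
Dual feasibility on the basic columns requires 1·y_collating + 5·y_cutting = 9, 4·y_collating + 1·y_cutting = 17.
This yields shadow prices y_collating = 4, y_cutting = 1.
Shadow price of collating = 4.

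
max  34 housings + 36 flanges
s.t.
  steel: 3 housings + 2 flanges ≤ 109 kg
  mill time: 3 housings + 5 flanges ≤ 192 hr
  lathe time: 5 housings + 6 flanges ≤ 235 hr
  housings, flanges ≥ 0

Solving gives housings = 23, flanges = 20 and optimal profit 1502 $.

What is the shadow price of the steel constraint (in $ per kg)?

Binding: steel and lathe time. Non-binding: mill time (23 unused).
Since mill time is not tight, its dual is 0.
The binding rows give the dual system: 3·y_steel + 5·y_lathe time = 34 and 2·y_steel + 6·y_lathe time = 36.
→ y_steel = 3 and y_lathe time = 5.
Shadow price of steel = 3.

3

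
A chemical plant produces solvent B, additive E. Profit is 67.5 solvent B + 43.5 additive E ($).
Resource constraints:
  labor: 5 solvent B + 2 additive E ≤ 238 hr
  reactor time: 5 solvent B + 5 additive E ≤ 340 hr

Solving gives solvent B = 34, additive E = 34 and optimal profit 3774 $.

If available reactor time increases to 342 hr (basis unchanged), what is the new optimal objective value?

At the optimum: labor uses 238 of 238 (binding); reactor time uses 340 of 340 (binding).
From A_Bᵀ y = c: 5·y_labor + 5·y_reactor time = 67.5; 2·y_labor + 5·y_reactor time = 43.5.
→ y_labor = 8 and y_reactor time = 5.5.
Δz = y_reactor time·Δb = 5.5 × (2) = 11, so new z* = 3774 + 11 = 3785.

3785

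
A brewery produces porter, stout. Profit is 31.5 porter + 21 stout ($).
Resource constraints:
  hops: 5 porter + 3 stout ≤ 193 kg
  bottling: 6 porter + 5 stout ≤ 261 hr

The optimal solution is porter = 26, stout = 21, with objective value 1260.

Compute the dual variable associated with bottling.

Check each constraint at x*: hops 193/193 (tight); bottling 261/261 (tight).
From A_Bᵀ y = c: 5·y_hops + 6·y_bottling = 31.5; 3·y_hops + 5·y_bottling = 21.
This yields shadow prices y_hops = 4.5, y_bottling = 1.5.
Shadow price of bottling = 1.5.

1.5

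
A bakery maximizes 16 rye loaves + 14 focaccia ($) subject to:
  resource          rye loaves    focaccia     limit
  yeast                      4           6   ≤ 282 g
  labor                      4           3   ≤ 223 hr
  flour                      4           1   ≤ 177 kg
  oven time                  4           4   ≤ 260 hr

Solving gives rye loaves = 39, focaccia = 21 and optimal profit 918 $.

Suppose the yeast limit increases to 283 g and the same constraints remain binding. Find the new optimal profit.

At the optimum: yeast uses 282 of 282 (binding); labor uses 219 of 223 (slack = 4); flour uses 177 of 177 (binding); oven time uses 240 of 260 (slack = 20).
Since labor, oven time are not tight, their duals are 0.
The binding rows give the dual system: 4·y_yeast + 4·y_flour = 16 and 6·y_yeast + 1·y_flour = 14.
→ y_yeast = 2 and y_flour = 2.
Δz = y_yeast·Δb = 2 × (1) = 2, so new z* = 918 + 2 = 920.

920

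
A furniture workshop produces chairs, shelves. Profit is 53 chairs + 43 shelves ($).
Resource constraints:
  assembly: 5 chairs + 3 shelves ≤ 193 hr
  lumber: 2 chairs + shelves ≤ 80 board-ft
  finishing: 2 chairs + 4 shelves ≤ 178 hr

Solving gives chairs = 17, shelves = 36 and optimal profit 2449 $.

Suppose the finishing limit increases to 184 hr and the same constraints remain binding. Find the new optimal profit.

At the optimum: assembly uses 193 of 193 (binding); lumber uses 70 of 80 (slack = 10); finishing uses 178 of 178 (binding).
Since lumber is not tight, its dual is 0.
The binding rows give the dual system: 5·y_assembly + 2·y_finishing = 53 and 3·y_assembly + 4·y_finishing = 43.
→ y_assembly = 9 and y_finishing = 4.
Δz = y_finishing·Δb = 4 × (6) = 24, so new z* = 2449 + 24 = 2473.

2473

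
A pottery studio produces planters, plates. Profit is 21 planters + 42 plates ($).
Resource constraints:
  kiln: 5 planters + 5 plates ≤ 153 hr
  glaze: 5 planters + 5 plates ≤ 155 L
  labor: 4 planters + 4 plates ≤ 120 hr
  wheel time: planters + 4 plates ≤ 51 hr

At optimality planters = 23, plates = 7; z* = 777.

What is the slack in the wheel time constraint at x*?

wheel time used = 1·23 + 4·7 = 51; slack = 51 − 51 = 0.

0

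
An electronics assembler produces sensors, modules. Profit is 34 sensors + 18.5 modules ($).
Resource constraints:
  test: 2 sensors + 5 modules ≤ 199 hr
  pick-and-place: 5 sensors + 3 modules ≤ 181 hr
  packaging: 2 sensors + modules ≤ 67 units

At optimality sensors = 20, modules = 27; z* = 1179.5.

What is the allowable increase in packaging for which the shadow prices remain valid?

5.4

Binding constraints: pick-and-place, packaging. The basis is B = [[5,3],[2,1]] with det -1.
Per unit increase in packaging, x* moves by d = (3, -5).
The basis stays optimal until modules reaches 0; allowable increase = 5.4 units.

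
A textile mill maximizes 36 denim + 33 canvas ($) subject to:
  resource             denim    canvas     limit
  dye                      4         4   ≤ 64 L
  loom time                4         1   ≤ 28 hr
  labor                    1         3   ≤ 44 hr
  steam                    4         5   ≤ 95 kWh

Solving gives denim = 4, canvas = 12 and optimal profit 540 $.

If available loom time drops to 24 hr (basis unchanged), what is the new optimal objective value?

Binding: dye and loom time. Non-binding: labor (4 unused), steam (19 unused).
Slack constraints have shadow price 0 (complementary slackness).
Dual feasibility on the basic columns requires 4·y_dye + 4·y_loom time = 36, 4·y_dye + 1·y_loom time = 33.
→ y_dye = 8 and y_loom time = 1.
Δz = y_loom time·Δb = 1 × (-4) = -4, so new z* = 540 − 4 = 536.

536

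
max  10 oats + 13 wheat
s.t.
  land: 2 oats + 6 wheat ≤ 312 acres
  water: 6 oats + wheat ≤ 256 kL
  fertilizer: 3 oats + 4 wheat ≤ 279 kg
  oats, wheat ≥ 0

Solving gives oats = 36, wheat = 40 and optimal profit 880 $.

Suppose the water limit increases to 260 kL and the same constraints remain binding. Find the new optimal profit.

884

At the optimum: land uses 312 of 312 (binding); water uses 256 of 256 (binding); fertilizer uses 268 of 279 (slack = 11).
Slack constraints have shadow price 0 (complementary slackness).
From A_Bᵀ y = c: 2·y_land + 6·y_water = 10; 6·y_land + 1·y_water = 13.
→ y_land = 2 and y_water = 1.
Δz = y_water·Δb = 1 × (4) = 4, so new z* = 880 + 4 = 884.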